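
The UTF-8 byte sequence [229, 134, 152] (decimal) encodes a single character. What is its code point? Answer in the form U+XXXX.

Leading byte 0xE5 = 11100101 matches 1110xxxx → 3-byte sequence.
Byte 1: 0xE5 = 11100101, payload 0101 (4 bits).
Byte 2: 0x86 = 10000110 (10xxxxxx ✓), payload 000110.
Byte 3: 0x98 = 10011000 (10xxxxxx ✓), payload 011000.
Concatenate: 0101000110011000 = 0x5198 (16 bits → U+5198).

U+5198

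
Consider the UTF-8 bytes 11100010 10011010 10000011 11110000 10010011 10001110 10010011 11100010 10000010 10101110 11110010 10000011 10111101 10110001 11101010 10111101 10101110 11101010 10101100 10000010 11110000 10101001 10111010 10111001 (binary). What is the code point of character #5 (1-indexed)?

U+AF6E

Offset 0: leading byte 0xE2 = 11100010 → 3-byte char #1 = E2 9A 83.
Offset 3: leading byte 0xF0 = 11110000 → 4-byte char #2 = F0 93 8E 93.
Offset 7: leading byte 0xE2 = 11100010 → 3-byte char #3 = E2 82 AE.
Offset 10: leading byte 0xF2 = 11110010 → 4-byte char #4 = F2 83 BD B1.
Offset 14: leading byte 0xEA = 11101010 → 3-byte char #5 = EA BD AE.
Leading byte 0xEA = 11101010 matches 1110xxxx → 3-byte sequence.
Byte 1: 0xEA = 11101010, payload 1010 (4 bits).
Byte 2: 0xBD = 10111101 (10xxxxxx ✓), payload 111101.
Byte 3: 0xAE = 10101110 (10xxxxxx ✓), payload 101110.
Concatenate: 1010111101101110 = 0xAF6E (16 bits → U+AF6E).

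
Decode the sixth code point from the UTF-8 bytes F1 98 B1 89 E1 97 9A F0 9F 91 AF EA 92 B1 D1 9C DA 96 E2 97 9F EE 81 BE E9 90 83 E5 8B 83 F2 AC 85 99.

Offset 0: leading byte 0xF1 = 11110001 → 4-byte char #1 = F1 98 B1 89.
Offset 4: leading byte 0xE1 = 11100001 → 3-byte char #2 = E1 97 9A.
Offset 7: leading byte 0xF0 = 11110000 → 4-byte char #3 = F0 9F 91 AF.
Offset 11: leading byte 0xEA = 11101010 → 3-byte char #4 = EA 92 B1.
Offset 14: leading byte 0xD1 = 11010001 → 2-byte char #5 = D1 9C.
Offset 16: leading byte 0xDA = 11011010 → 2-byte char #6 = DA 96.
Leading byte 0xDA = 11011010 matches 110xxxxx → 2-byte sequence.
Byte 1: 0xDA = 11011010, payload 11010 (5 bits).
Byte 2: 0x96 = 10010110 (10xxxxxx ✓), payload 010110.
Concatenate: 11010010110 = 0x696 (11 bits → U+0696).

U+0696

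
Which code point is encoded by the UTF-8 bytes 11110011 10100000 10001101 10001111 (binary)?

Leading byte 0xF3 = 11110011 matches 11110xxx → 4-byte sequence.
Byte 1: 0xF3 = 11110011, payload 011 (3 bits).
Byte 2: 0xA0 = 10100000 (10xxxxxx ✓), payload 100000.
Byte 3: 0x8D = 10001101 (10xxxxxx ✓), payload 001101.
Byte 4: 0x8F = 10001111 (10xxxxxx ✓), payload 001111.
Concatenate: 011100000001101001111 = 0xE034F (21 bits → U+E034F).

U+E034F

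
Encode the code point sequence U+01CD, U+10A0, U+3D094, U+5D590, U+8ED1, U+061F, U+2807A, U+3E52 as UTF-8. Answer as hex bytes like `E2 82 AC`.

C7 8D E1 82 A0 F0 BD 82 94 F1 9D 96 90 E8 BB 91 D8 9F F0 A8 81 BA E3 B9 92

U+01CD: 2-byte form → C7 8D.
U+10A0: 3-byte form → E1 82 A0.
U+3D094: 4-byte form → F0 BD 82 94.
U+5D590: 4-byte form → F1 9D 96 90.
U+8ED1: 3-byte form → E8 BB 91.
U+061F: 2-byte form → D8 9F.
U+2807A: 4-byte form → F0 A8 81 BA.
U+3E52: 3-byte form → E3 B9 92.
Concatenated (25 bytes): C7 8D E1 82 A0 F0 BD 82 94 F1 9D 96 90 E8 BB 91 D8 9F F0 A8 81 BA E3 B9 92.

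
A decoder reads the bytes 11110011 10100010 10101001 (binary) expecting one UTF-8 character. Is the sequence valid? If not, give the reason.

invalid (sequence truncated)

Leading byte 0xF3 = 11110011 → 4-byte form, but only 3 bytes are present.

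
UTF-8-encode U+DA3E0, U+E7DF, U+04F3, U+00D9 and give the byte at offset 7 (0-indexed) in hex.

0xD3

U+DA3E0 → 4-byte form F3 9A 8F A0 at offsets 0–3.
U+E7DF → 3-byte form EE 9F 9F at offsets 4–6.
U+04F3 → 2-byte form D3 B3 at offsets 7–8.
Offset 7 falls in char 3's range; it's byte 1 of D3 B3 = 0xD3.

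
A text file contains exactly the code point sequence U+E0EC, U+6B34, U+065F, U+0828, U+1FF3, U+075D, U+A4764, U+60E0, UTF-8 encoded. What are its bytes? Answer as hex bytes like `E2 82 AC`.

U+E0EC: 3-byte form → EE 83 AC.
U+6B34: 3-byte form → E6 AC B4.
U+065F: 2-byte form → D9 9F.
U+0828: 3-byte form → E0 A0 A8.
U+1FF3: 3-byte form → E1 BF B3.
U+075D: 2-byte form → DD 9D.
U+A4764: 4-byte form → F2 A4 9D A4.
U+60E0: 3-byte form → E6 83 A0.
Concatenated (23 bytes): EE 83 AC E6 AC B4 D9 9F E0 A0 A8 E1 BF B3 DD 9D F2 A4 9D A4 E6 83 A0.

EE 83 AC E6 AC B4 D9 9F E0 A0 A8 E1 BF B3 DD 9D F2 A4 9D A4 E6 83 A0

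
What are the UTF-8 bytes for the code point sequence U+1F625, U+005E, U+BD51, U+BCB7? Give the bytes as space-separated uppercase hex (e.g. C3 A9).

U+1F625: 4-byte form → F0 9F 98 A5.
U+005E: 1-byte form → 5E.
U+BD51: 3-byte form → EB B5 91.
U+BCB7: 3-byte form → EB B2 B7.
Concatenated (11 bytes): F0 9F 98 A5 5E EB B5 91 EB B2 B7.

F0 9F 98 A5 5E EB B5 91 EB B2 B7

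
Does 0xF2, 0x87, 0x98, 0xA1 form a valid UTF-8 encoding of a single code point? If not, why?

Leading byte 0xF2 = 11110010 → 4-byte form.
Continuation bytes 0x87=10000111, 0x98=10011000, 0xA1=10100001 all match 10xxxxxx.
Decoded value 0x87621 is ≥ 0x10000 (shortest form) and not a surrogate.

valid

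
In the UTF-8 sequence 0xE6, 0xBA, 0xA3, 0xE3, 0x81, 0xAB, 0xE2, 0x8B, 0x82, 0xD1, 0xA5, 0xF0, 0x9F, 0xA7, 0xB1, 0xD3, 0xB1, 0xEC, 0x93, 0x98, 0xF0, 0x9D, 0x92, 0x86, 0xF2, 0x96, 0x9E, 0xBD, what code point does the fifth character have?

U+1F9F1

Offset 0: leading byte 0xE6 = 11100110 → 3-byte char #1 = E6 BA A3.
Offset 3: leading byte 0xE3 = 11100011 → 3-byte char #2 = E3 81 AB.
Offset 6: leading byte 0xE2 = 11100010 → 3-byte char #3 = E2 8B 82.
Offset 9: leading byte 0xD1 = 11010001 → 2-byte char #4 = D1 A5.
Offset 11: leading byte 0xF0 = 11110000 → 4-byte char #5 = F0 9F A7 B1.
Leading byte 0xF0 = 11110000 matches 11110xxx → 4-byte sequence.
Byte 1: 0xF0 = 11110000, payload 000 (3 bits).
Byte 2: 0x9F = 10011111 (10xxxxxx ✓), payload 011111.
Byte 3: 0xA7 = 10100111 (10xxxxxx ✓), payload 100111.
Byte 4: 0xB1 = 10110001 (10xxxxxx ✓), payload 110001.
Concatenate: 000011111100111110001 = 0x1F9F1 (21 bits → U+1F9F1).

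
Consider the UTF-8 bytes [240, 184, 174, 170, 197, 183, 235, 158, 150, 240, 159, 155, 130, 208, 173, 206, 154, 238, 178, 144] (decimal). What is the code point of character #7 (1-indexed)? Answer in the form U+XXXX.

U+EC90

Offset 0: leading byte 0xF0 = 11110000 → 4-byte char #1 = F0 B8 AE AA.
Offset 4: leading byte 0xC5 = 11000101 → 2-byte char #2 = C5 B7.
Offset 6: leading byte 0xEB = 11101011 → 3-byte char #3 = EB 9E 96.
Offset 9: leading byte 0xF0 = 11110000 → 4-byte char #4 = F0 9F 9B 82.
Offset 13: leading byte 0xD0 = 11010000 → 2-byte char #5 = D0 AD.
Offset 15: leading byte 0xCE = 11001110 → 2-byte char #6 = CE 9A.
Offset 17: leading byte 0xEE = 11101110 → 3-byte char #7 = EE B2 90.
Leading byte 0xEE = 11101110 matches 1110xxxx → 3-byte sequence.
Byte 1: 0xEE = 11101110, payload 1110 (4 bits).
Byte 2: 0xB2 = 10110010 (10xxxxxx ✓), payload 110010.
Byte 3: 0x90 = 10010000 (10xxxxxx ✓), payload 010000.
Concatenate: 1110110010010000 = 0xEC90 (16 bits → U+EC90).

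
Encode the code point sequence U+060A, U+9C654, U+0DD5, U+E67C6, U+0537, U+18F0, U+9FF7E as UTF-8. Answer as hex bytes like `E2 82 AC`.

U+060A: 2-byte form → D8 8A.
U+9C654: 4-byte form → F2 9C 99 94.
U+0DD5: 3-byte form → E0 B7 95.
U+E67C6: 4-byte form → F3 A6 9F 86.
U+0537: 2-byte form → D4 B7.
U+18F0: 3-byte form → E1 A3 B0.
U+9FF7E: 4-byte form → F2 9F BD BE.
Concatenated (22 bytes): D8 8A F2 9C 99 94 E0 B7 95 F3 A6 9F 86 D4 B7 E1 A3 B0 F2 9F BD BE.

D8 8A F2 9C 99 94 E0 B7 95 F3 A6 9F 86 D4 B7 E1 A3 B0 F2 9F BD BE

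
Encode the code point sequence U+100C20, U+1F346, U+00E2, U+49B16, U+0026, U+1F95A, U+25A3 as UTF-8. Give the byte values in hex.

U+100C20: 4-byte form → F4 80 B0 A0.
U+1F346: 4-byte form → F0 9F 8D 86.
U+00E2: 2-byte form → C3 A2.
U+49B16: 4-byte form → F1 89 AC 96.
U+0026: 1-byte form → 26.
U+1F95A: 4-byte form → F0 9F A5 9A.
U+25A3: 3-byte form → E2 96 A3.
Concatenated (22 bytes): F4 80 B0 A0 F0 9F 8D 86 C3 A2 F1 89 AC 96 26 F0 9F A5 9A E2 96 A3.

F4 80 B0 A0 F0 9F 8D 86 C3 A2 F1 89 AC 96 26 F0 9F A5 9A E2 96 A3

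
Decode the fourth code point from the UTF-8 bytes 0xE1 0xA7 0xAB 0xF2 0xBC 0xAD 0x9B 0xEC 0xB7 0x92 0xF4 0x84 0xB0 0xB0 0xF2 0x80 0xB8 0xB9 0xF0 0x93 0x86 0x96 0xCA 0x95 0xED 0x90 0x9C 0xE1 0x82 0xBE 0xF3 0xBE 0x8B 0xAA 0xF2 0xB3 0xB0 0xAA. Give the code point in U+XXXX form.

Offset 0: leading byte 0xE1 = 11100001 → 3-byte char #1 = E1 A7 AB.
Offset 3: leading byte 0xF2 = 11110010 → 4-byte char #2 = F2 BC AD 9B.
Offset 7: leading byte 0xEC = 11101100 → 3-byte char #3 = EC B7 92.
Offset 10: leading byte 0xF4 = 11110100 → 4-byte char #4 = F4 84 B0 B0.
Leading byte 0xF4 = 11110100 matches 11110xxx → 4-byte sequence.
Byte 1: 0xF4 = 11110100, payload 100 (3 bits).
Byte 2: 0x84 = 10000100 (10xxxxxx ✓), payload 000100.
Byte 3: 0xB0 = 10110000 (10xxxxxx ✓), payload 110000.
Byte 4: 0xB0 = 10110000 (10xxxxxx ✓), payload 110000.
Concatenate: 100000100110000110000 = 0x104C30 (21 bits → U+104C30).

U+104C30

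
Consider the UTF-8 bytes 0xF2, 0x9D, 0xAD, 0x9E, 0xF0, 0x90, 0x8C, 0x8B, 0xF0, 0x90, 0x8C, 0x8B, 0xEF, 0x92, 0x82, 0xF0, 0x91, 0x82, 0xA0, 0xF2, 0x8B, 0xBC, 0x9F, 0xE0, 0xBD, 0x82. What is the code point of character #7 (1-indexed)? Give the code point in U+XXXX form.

U+0F42

Offset 0: leading byte 0xF2 = 11110010 → 4-byte char #1 = F2 9D AD 9E.
Offset 4: leading byte 0xF0 = 11110000 → 4-byte char #2 = F0 90 8C 8B.
Offset 8: leading byte 0xF0 = 11110000 → 4-byte char #3 = F0 90 8C 8B.
Offset 12: leading byte 0xEF = 11101111 → 3-byte char #4 = EF 92 82.
Offset 15: leading byte 0xF0 = 11110000 → 4-byte char #5 = F0 91 82 A0.
Offset 19: leading byte 0xF2 = 11110010 → 4-byte char #6 = F2 8B BC 9F.
Offset 23: leading byte 0xE0 = 11100000 → 3-byte char #7 = E0 BD 82.
Leading byte 0xE0 = 11100000 matches 1110xxxx → 3-byte sequence.
Byte 1: 0xE0 = 11100000, payload 0000 (4 bits).
Byte 2: 0xBD = 10111101 (10xxxxxx ✓), payload 111101.
Byte 3: 0x82 = 10000010 (10xxxxxx ✓), payload 000010.
Concatenate: 0000111101000010 = 0xF42 (16 bits → U+0F42).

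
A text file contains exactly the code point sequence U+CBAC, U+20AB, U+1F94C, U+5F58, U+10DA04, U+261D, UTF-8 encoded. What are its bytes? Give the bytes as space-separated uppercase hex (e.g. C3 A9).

EC AE AC E2 82 AB F0 9F A5 8C E5 BD 98 F4 8D A8 84 E2 98 9D

U+CBAC: 3-byte form → EC AE AC.
U+20AB: 3-byte form → E2 82 AB.
U+1F94C: 4-byte form → F0 9F A5 8C.
U+5F58: 3-byte form → E5 BD 98.
U+10DA04: 4-byte form → F4 8D A8 84.
U+261D: 3-byte form → E2 98 9D.
Concatenated (20 bytes): EC AE AC E2 82 AB F0 9F A5 8C E5 BD 98 F4 8D A8 84 E2 98 9D.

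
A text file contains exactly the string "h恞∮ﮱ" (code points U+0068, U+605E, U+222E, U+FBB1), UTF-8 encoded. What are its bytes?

68 E6 81 9E E2 88 AE EF AE B1

U+0068: 1-byte form → 68.
U+605E: 3-byte form → E6 81 9E.
U+222E: 3-byte form → E2 88 AE.
U+FBB1: 3-byte form → EF AE B1.
Concatenated (10 bytes): 68 E6 81 9E E2 88 AE EF AE B1.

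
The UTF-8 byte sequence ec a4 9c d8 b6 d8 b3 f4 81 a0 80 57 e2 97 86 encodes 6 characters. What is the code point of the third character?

Offset 0: leading byte 0xEC = 11101100 → 3-byte char #1 = EC A4 9C.
Offset 3: leading byte 0xD8 = 11011000 → 2-byte char #2 = D8 B6.
Offset 5: leading byte 0xD8 = 11011000 → 2-byte char #3 = D8 B3.
Leading byte 0xD8 = 11011000 matches 110xxxxx → 2-byte sequence.
Byte 1: 0xD8 = 11011000, payload 11000 (5 bits).
Byte 2: 0xB3 = 10110011 (10xxxxxx ✓), payload 110011.
Concatenate: 11000110011 = 0x633 (11 bits → U+0633).

U+0633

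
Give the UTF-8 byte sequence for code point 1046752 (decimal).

F3 BF A3 A0

U+FF8E0 = 0xFF8E0 = 1046752 decimal. In range U+10000–U+10FFFF → 4-byte form: 11110xxx 10xxxxxx 10xxxxxx 10xxxxxx.
Binary (21 bits): 011111111100011100000.
Split 3+6+6+6: 011 | 111111 | 100011 | 100000.
Byte 1: 11110011 = 0xF3.
Byte 2: 10111111 = 0xBF.
Byte 3: 10100011 = 0xA3.
Byte 4: 10100000 = 0xA0.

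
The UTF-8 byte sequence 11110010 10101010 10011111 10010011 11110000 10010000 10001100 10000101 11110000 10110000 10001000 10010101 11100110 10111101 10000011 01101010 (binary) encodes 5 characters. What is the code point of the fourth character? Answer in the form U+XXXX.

U+6F43

Offset 0: leading byte 0xF2 = 11110010 → 4-byte char #1 = F2 AA 9F 93.
Offset 4: leading byte 0xF0 = 11110000 → 4-byte char #2 = F0 90 8C 85.
Offset 8: leading byte 0xF0 = 11110000 → 4-byte char #3 = F0 B0 88 95.
Offset 12: leading byte 0xE6 = 11100110 → 3-byte char #4 = E6 BD 83.
Leading byte 0xE6 = 11100110 matches 1110xxxx → 3-byte sequence.
Byte 1: 0xE6 = 11100110, payload 0110 (4 bits).
Byte 2: 0xBD = 10111101 (10xxxxxx ✓), payload 111101.
Byte 3: 0x83 = 10000011 (10xxxxxx ✓), payload 000011.
Concatenate: 0110111101000011 = 0x6F43 (16 bits → U+6F43).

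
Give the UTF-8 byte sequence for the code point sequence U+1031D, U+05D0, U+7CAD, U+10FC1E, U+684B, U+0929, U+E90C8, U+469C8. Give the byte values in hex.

U+1031D: 4-byte form → F0 90 8C 9D.
U+05D0: 2-byte form → D7 90.
U+7CAD: 3-byte form → E7 B2 AD.
U+10FC1E: 4-byte form → F4 8F B0 9E.
U+684B: 3-byte form → E6 A1 8B.
U+0929: 3-byte form → E0 A4 A9.
U+E90C8: 4-byte form → F3 A9 83 88.
U+469C8: 4-byte form → F1 86 A7 88.
Concatenated (27 bytes): F0 90 8C 9D D7 90 E7 B2 AD F4 8F B0 9E E6 A1 8B E0 A4 A9 F3 A9 83 88 F1 86 A7 88.

F0 90 8C 9D D7 90 E7 B2 AD F4 8F B0 9E E6 A1 8B E0 A4 A9 F3 A9 83 88 F1 86 A7 88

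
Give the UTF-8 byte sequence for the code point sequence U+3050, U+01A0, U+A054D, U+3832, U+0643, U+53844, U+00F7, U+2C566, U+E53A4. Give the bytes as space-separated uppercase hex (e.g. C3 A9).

U+3050: 3-byte form → E3 81 90.
U+01A0: 2-byte form → C6 A0.
U+A054D: 4-byte form → F2 A0 95 8D.
U+3832: 3-byte form → E3 A0 B2.
U+0643: 2-byte form → D9 83.
U+53844: 4-byte form → F1 93 A1 84.
U+00F7: 2-byte form → C3 B7.
U+2C566: 4-byte form → F0 AC 95 A6.
U+E53A4: 4-byte form → F3 A5 8E A4.
Concatenated (28 bytes): E3 81 90 C6 A0 F2 A0 95 8D E3 A0 B2 D9 83 F1 93 A1 84 C3 B7 F0 AC 95 A6 F3 A5 8E A4.

E3 81 90 C6 A0 F2 A0 95 8D E3 A0 B2 D9 83 F1 93 A1 84 C3 B7 F0 AC 95 A6 F3 A5 8E A4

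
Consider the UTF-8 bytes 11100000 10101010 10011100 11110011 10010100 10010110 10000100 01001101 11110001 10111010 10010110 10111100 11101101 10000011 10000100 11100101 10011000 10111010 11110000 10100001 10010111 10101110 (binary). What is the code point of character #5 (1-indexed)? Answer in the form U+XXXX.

U+D0C4

Offset 0: leading byte 0xE0 = 11100000 → 3-byte char #1 = E0 AA 9C.
Offset 3: leading byte 0xF3 = 11110011 → 4-byte char #2 = F3 94 96 84.
Offset 7: leading byte 0x4D = 01001101 → 1-byte char #3 = 4D.
Offset 8: leading byte 0xF1 = 11110001 → 4-byte char #4 = F1 BA 96 BC.
Offset 12: leading byte 0xED = 11101101 → 3-byte char #5 = ED 83 84.
Leading byte 0xED = 11101101 matches 1110xxxx → 3-byte sequence.
Byte 1: 0xED = 11101101, payload 1101 (4 bits).
Byte 2: 0x83 = 10000011 (10xxxxxx ✓), payload 000011.
Byte 3: 0x84 = 10000100 (10xxxxxx ✓), payload 000100.
Concatenate: 1101000011000100 = 0xD0C4 (16 bits → U+D0C4).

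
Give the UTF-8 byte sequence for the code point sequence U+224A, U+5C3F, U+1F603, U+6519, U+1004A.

U+224A: 3-byte form → E2 89 8A.
U+5C3F: 3-byte form → E5 B0 BF.
U+1F603: 4-byte form → F0 9F 98 83.
U+6519: 3-byte form → E6 94 99.
U+1004A: 4-byte form → F0 90 81 8A.
Concatenated (17 bytes): E2 89 8A E5 B0 BF F0 9F 98 83 E6 94 99 F0 90 81 8A.

E2 89 8A E5 B0 BF F0 9F 98 83 E6 94 99 F0 90 81 8A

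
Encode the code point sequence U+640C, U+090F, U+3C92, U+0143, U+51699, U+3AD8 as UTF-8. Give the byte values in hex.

U+640C: 3-byte form → E6 90 8C.
U+090F: 3-byte form → E0 A4 8F.
U+3C92: 3-byte form → E3 B2 92.
U+0143: 2-byte form → C5 83.
U+51699: 4-byte form → F1 91 9A 99.
U+3AD8: 3-byte form → E3 AB 98.
Concatenated (18 bytes): E6 90 8C E0 A4 8F E3 B2 92 C5 83 F1 91 9A 99 E3 AB 98.

E6 90 8C E0 A4 8F E3 B2 92 C5 83 F1 91 9A 99 E3 AB 98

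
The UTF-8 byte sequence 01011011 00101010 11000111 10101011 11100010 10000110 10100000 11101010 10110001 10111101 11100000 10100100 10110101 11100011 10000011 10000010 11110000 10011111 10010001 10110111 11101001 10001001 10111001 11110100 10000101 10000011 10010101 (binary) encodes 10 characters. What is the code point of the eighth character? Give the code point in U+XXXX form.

Offset 0: leading byte 0x5B = 01011011 → 1-byte char #1 = 5B.
Offset 1: leading byte 0x2A = 00101010 → 1-byte char #2 = 2A.
Offset 2: leading byte 0xC7 = 11000111 → 2-byte char #3 = C7 AB.
Offset 4: leading byte 0xE2 = 11100010 → 3-byte char #4 = E2 86 A0.
Offset 7: leading byte 0xEA = 11101010 → 3-byte char #5 = EA B1 BD.
Offset 10: leading byte 0xE0 = 11100000 → 3-byte char #6 = E0 A4 B5.
Offset 13: leading byte 0xE3 = 11100011 → 3-byte char #7 = E3 83 82.
Offset 16: leading byte 0xF0 = 11110000 → 4-byte char #8 = F0 9F 91 B7.
Leading byte 0xF0 = 11110000 matches 11110xxx → 4-byte sequence.
Byte 1: 0xF0 = 11110000, payload 000 (3 bits).
Byte 2: 0x9F = 10011111 (10xxxxxx ✓), payload 011111.
Byte 3: 0x91 = 10010001 (10xxxxxx ✓), payload 010001.
Byte 4: 0xB7 = 10110111 (10xxxxxx ✓), payload 110111.
Concatenate: 000011111010001110111 = 0x1F477 (21 bits → U+1F477).

U+1F477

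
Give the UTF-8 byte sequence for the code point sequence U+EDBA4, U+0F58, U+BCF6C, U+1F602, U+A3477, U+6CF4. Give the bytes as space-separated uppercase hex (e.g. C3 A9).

U+EDBA4: 4-byte form → F3 AD AE A4.
U+0F58: 3-byte form → E0 BD 98.
U+BCF6C: 4-byte form → F2 BC BD AC.
U+1F602: 4-byte form → F0 9F 98 82.
U+A3477: 4-byte form → F2 A3 91 B7.
U+6CF4: 3-byte form → E6 B3 B4.
Concatenated (22 bytes): F3 AD AE A4 E0 BD 98 F2 BC BD AC F0 9F 98 82 F2 A3 91 B7 E6 B3 B4.

F3 AD AE A4 E0 BD 98 F2 BC BD AC F0 9F 98 82 F2 A3 91 B7 E6 B3 B4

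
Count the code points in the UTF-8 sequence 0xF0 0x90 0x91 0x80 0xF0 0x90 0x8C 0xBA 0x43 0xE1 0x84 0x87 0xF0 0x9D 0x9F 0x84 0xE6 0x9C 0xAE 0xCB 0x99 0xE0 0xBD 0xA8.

8

Byte at offset 0: 0xF0 = 11110000 → 4-byte char (#1). Advance 4.
Byte at offset 4: 0xF0 = 11110000 → 4-byte char (#2). Advance 4.
Byte at offset 8: 0x43 = 01000011 → 1-byte char (#3). Advance 1.
Byte at offset 9: 0xE1 = 11100001 → 3-byte char (#4). Advance 3.
Byte at offset 12: 0xF0 = 11110000 → 4-byte char (#5). Advance 4.
Byte at offset 16: 0xE6 = 11100110 → 3-byte char (#6). Advance 3.
Byte at offset 19: 0xCB = 11001011 → 2-byte char (#7). Advance 2.
Byte at offset 21: 0xE0 = 11100000 → 3-byte char (#8). Advance 3.
Reached end at offset 24 after 8 code points.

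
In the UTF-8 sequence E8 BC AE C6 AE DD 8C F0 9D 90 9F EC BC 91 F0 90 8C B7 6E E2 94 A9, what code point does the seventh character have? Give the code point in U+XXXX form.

Offset 0: leading byte 0xE8 = 11101000 → 3-byte char #1 = E8 BC AE.
Offset 3: leading byte 0xC6 = 11000110 → 2-byte char #2 = C6 AE.
Offset 5: leading byte 0xDD = 11011101 → 2-byte char #3 = DD 8C.
Offset 7: leading byte 0xF0 = 11110000 → 4-byte char #4 = F0 9D 90 9F.
Offset 11: leading byte 0xEC = 11101100 → 3-byte char #5 = EC BC 91.
Offset 14: leading byte 0xF0 = 11110000 → 4-byte char #6 = F0 90 8C B7.
Offset 18: leading byte 0x6E = 01101110 → 1-byte char #7 = 6E.
Leading byte 0x6E = 01101110 matches 0xxxxxxx → 1-byte sequence.
Byte 1: 0x6E = 01101110, payload 1101110 (7 bits).
Concatenate: 1101110 = 0x6E (7 bits → U+006E).

U+006E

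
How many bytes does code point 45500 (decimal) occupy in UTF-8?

U+B1BC = 0xB1BC. UTF-8 uses 1 byte below 0x80, 2 below 0x800, 3 below 0x10000, 4 up to 0x10FFFF. 0xB1BC is in U+0800–U+FFFF → 3 bytes.

3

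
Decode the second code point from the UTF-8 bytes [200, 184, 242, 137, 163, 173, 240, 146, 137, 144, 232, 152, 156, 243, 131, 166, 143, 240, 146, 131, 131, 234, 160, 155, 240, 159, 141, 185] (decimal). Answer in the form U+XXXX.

U+898ED

Offset 0: leading byte 0xC8 = 11001000 → 2-byte char #1 = C8 B8.
Offset 2: leading byte 0xF2 = 11110010 → 4-byte char #2 = F2 89 A3 AD.
Leading byte 0xF2 = 11110010 matches 11110xxx → 4-byte sequence.
Byte 1: 0xF2 = 11110010, payload 010 (3 bits).
Byte 2: 0x89 = 10001001 (10xxxxxx ✓), payload 001001.
Byte 3: 0xA3 = 10100011 (10xxxxxx ✓), payload 100011.
Byte 4: 0xAD = 10101101 (10xxxxxx ✓), payload 101101.
Concatenate: 010001001100011101101 = 0x898ED (21 bits → U+898ED).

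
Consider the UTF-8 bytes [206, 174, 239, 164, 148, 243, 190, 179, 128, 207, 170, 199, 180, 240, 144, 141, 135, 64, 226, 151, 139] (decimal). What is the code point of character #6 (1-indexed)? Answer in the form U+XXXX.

Offset 0: leading byte 0xCE = 11001110 → 2-byte char #1 = CE AE.
Offset 2: leading byte 0xEF = 11101111 → 3-byte char #2 = EF A4 94.
Offset 5: leading byte 0xF3 = 11110011 → 4-byte char #3 = F3 BE B3 80.
Offset 9: leading byte 0xCF = 11001111 → 2-byte char #4 = CF AA.
Offset 11: leading byte 0xC7 = 11000111 → 2-byte char #5 = C7 B4.
Offset 13: leading byte 0xF0 = 11110000 → 4-byte char #6 = F0 90 8D 87.
Leading byte 0xF0 = 11110000 matches 11110xxx → 4-byte sequence.
Byte 1: 0xF0 = 11110000, payload 000 (3 bits).
Byte 2: 0x90 = 10010000 (10xxxxxx ✓), payload 010000.
Byte 3: 0x8D = 10001101 (10xxxxxx ✓), payload 001101.
Byte 4: 0x87 = 10000111 (10xxxxxx ✓), payload 000111.
Concatenate: 000010000001101000111 = 0x10347 (21 bits → U+10347).

U+10347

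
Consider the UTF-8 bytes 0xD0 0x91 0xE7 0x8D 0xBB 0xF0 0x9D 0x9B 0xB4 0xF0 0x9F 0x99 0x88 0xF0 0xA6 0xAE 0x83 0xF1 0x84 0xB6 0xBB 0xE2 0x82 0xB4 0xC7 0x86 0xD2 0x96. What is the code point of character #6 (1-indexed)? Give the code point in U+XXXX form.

Offset 0: leading byte 0xD0 = 11010000 → 2-byte char #1 = D0 91.
Offset 2: leading byte 0xE7 = 11100111 → 3-byte char #2 = E7 8D BB.
Offset 5: leading byte 0xF0 = 11110000 → 4-byte char #3 = F0 9D 9B B4.
Offset 9: leading byte 0xF0 = 11110000 → 4-byte char #4 = F0 9F 99 88.
Offset 13: leading byte 0xF0 = 11110000 → 4-byte char #5 = F0 A6 AE 83.
Offset 17: leading byte 0xF1 = 11110001 → 4-byte char #6 = F1 84 B6 BB.
Leading byte 0xF1 = 11110001 matches 11110xxx → 4-byte sequence.
Byte 1: 0xF1 = 11110001, payload 001 (3 bits).
Byte 2: 0x84 = 10000100 (10xxxxxx ✓), payload 000100.
Byte 3: 0xB6 = 10110110 (10xxxxxx ✓), payload 110110.
Byte 4: 0xBB = 10111011 (10xxxxxx ✓), payload 111011.
Concatenate: 001000100110110111011 = 0x44DBB (21 bits → U+44DBB).

U+44DBB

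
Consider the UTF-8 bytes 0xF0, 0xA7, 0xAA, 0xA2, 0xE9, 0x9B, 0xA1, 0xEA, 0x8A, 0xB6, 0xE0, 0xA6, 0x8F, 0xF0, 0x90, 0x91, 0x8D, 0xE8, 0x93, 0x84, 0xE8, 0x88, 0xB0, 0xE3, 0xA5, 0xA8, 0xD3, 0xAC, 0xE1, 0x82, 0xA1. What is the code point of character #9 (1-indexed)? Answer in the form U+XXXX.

Offset 0: leading byte 0xF0 = 11110000 → 4-byte char #1 = F0 A7 AA A2.
Offset 4: leading byte 0xE9 = 11101001 → 3-byte char #2 = E9 9B A1.
Offset 7: leading byte 0xEA = 11101010 → 3-byte char #3 = EA 8A B6.
Offset 10: leading byte 0xE0 = 11100000 → 3-byte char #4 = E0 A6 8F.
Offset 13: leading byte 0xF0 = 11110000 → 4-byte char #5 = F0 90 91 8D.
Offset 17: leading byte 0xE8 = 11101000 → 3-byte char #6 = E8 93 84.
Offset 20: leading byte 0xE8 = 11101000 → 3-byte char #7 = E8 88 B0.
Offset 23: leading byte 0xE3 = 11100011 → 3-byte char #8 = E3 A5 A8.
Offset 26: leading byte 0xD3 = 11010011 → 2-byte char #9 = D3 AC.
Leading byte 0xD3 = 11010011 matches 110xxxxx → 2-byte sequence.
Byte 1: 0xD3 = 11010011, payload 10011 (5 bits).
Byte 2: 0xAC = 10101100 (10xxxxxx ✓), payload 101100.
Concatenate: 10011101100 = 0x4EC (11 bits → U+04EC).

U+04EC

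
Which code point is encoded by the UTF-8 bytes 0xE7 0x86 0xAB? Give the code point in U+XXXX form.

Leading byte 0xE7 = 11100111 matches 1110xxxx → 3-byte sequence.
Byte 1: 0xE7 = 11100111, payload 0111 (4 bits).
Byte 2: 0x86 = 10000110 (10xxxxxx ✓), payload 000110.
Byte 3: 0xAB = 10101011 (10xxxxxx ✓), payload 101011.
Concatenate: 0111000110101011 = 0x71AB (16 bits → U+71AB).

U+71AB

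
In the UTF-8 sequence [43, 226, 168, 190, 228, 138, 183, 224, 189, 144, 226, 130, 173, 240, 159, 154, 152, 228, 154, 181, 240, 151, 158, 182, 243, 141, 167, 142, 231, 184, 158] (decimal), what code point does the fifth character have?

U+20AD

Offset 0: leading byte 0x2B = 00101011 → 1-byte char #1 = 2B.
Offset 1: leading byte 0xE2 = 11100010 → 3-byte char #2 = E2 A8 BE.
Offset 4: leading byte 0xE4 = 11100100 → 3-byte char #3 = E4 8A B7.
Offset 7: leading byte 0xE0 = 11100000 → 3-byte char #4 = E0 BD 90.
Offset 10: leading byte 0xE2 = 11100010 → 3-byte char #5 = E2 82 AD.
Leading byte 0xE2 = 11100010 matches 1110xxxx → 3-byte sequence.
Byte 1: 0xE2 = 11100010, payload 0010 (4 bits).
Byte 2: 0x82 = 10000010 (10xxxxxx ✓), payload 000010.
Byte 3: 0xAD = 10101101 (10xxxxxx ✓), payload 101101.
Concatenate: 0010000010101101 = 0x20AD (16 bits → U+20AD).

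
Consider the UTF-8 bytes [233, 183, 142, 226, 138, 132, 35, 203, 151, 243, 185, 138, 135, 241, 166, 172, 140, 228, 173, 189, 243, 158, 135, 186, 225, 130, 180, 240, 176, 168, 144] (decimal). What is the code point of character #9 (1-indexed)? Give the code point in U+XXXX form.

Offset 0: leading byte 0xE9 = 11101001 → 3-byte char #1 = E9 B7 8E.
Offset 3: leading byte 0xE2 = 11100010 → 3-byte char #2 = E2 8A 84.
Offset 6: leading byte 0x23 = 00100011 → 1-byte char #3 = 23.
Offset 7: leading byte 0xCB = 11001011 → 2-byte char #4 = CB 97.
Offset 9: leading byte 0xF3 = 11110011 → 4-byte char #5 = F3 B9 8A 87.
Offset 13: leading byte 0xF1 = 11110001 → 4-byte char #6 = F1 A6 AC 8C.
Offset 17: leading byte 0xE4 = 11100100 → 3-byte char #7 = E4 AD BD.
Offset 20: leading byte 0xF3 = 11110011 → 4-byte char #8 = F3 9E 87 BA.
Offset 24: leading byte 0xE1 = 11100001 → 3-byte char #9 = E1 82 B4.
Leading byte 0xE1 = 11100001 matches 1110xxxx → 3-byte sequence.
Byte 1: 0xE1 = 11100001, payload 0001 (4 bits).
Byte 2: 0x82 = 10000010 (10xxxxxx ✓), payload 000010.
Byte 3: 0xB4 = 10110100 (10xxxxxx ✓), payload 110100.
Concatenate: 0001000010110100 = 0x10B4 (16 bits → U+10B4).

U+10B4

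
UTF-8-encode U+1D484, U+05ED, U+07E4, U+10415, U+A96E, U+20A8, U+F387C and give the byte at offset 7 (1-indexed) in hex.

0xDF

1-indexed offset 7 is 0-indexed offset 6.
U+1D484 → 4-byte form F0 9D 92 84 at offsets 0–3.
U+05ED → 2-byte form D7 AD at offsets 4–5.
U+07E4 → 2-byte form DF A4 at offsets 6–7.
Offset 6 falls in char 3's range; it's byte 1 of DF A4 = 0xDF.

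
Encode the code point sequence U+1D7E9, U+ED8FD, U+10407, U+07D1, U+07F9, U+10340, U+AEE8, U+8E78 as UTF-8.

F0 9D 9F A9 F3 AD A3 BD F0 90 90 87 DF 91 DF B9 F0 90 8D 80 EA BB A8 E8 B9 B8

U+1D7E9: 4-byte form → F0 9D 9F A9.
U+ED8FD: 4-byte form → F3 AD A3 BD.
U+10407: 4-byte form → F0 90 90 87.
U+07D1: 2-byte form → DF 91.
U+07F9: 2-byte form → DF B9.
U+10340: 4-byte form → F0 90 8D 80.
U+AEE8: 3-byte form → EA BB A8.
U+8E78: 3-byte form → E8 B9 B8.
Concatenated (26 bytes): F0 9D 9F A9 F3 AD A3 BD F0 90 90 87 DF 91 DF B9 F0 90 8D 80 EA BB A8 E8 B9 B8.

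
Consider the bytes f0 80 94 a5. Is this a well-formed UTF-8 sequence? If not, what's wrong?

invalid (overlong encoding)

Leading byte 0xF0 = 11110000 → 4-byte form.
Continuation bytes all match 10xxxxxx. Payload decodes to 0x525.
But 0x525 < 0x10000, the minimum for a 4-byte sequence — this is an overlong encoding.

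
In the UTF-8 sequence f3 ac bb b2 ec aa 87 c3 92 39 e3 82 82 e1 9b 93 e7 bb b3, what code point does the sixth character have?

Offset 0: leading byte 0xF3 = 11110011 → 4-byte char #1 = F3 AC BB B2.
Offset 4: leading byte 0xEC = 11101100 → 3-byte char #2 = EC AA 87.
Offset 7: leading byte 0xC3 = 11000011 → 2-byte char #3 = C3 92.
Offset 9: leading byte 0x39 = 00111001 → 1-byte char #4 = 39.
Offset 10: leading byte 0xE3 = 11100011 → 3-byte char #5 = E3 82 82.
Offset 13: leading byte 0xE1 = 11100001 → 3-byte char #6 = E1 9B 93.
Leading byte 0xE1 = 11100001 matches 1110xxxx → 3-byte sequence.
Byte 1: 0xE1 = 11100001, payload 0001 (4 bits).
Byte 2: 0x9B = 10011011 (10xxxxxx ✓), payload 011011.
Byte 3: 0x93 = 10010011 (10xxxxxx ✓), payload 010011.
Concatenate: 0001011011010011 = 0x16D3 (16 bits → U+16D3).

U+16D3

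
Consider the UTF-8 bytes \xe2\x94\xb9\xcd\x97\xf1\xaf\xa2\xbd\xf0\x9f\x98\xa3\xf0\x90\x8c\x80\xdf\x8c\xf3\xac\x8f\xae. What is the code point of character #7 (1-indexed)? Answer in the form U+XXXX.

U+EC3EE

Offset 0: leading byte 0xE2 = 11100010 → 3-byte char #1 = E2 94 B9.
Offset 3: leading byte 0xCD = 11001101 → 2-byte char #2 = CD 97.
Offset 5: leading byte 0xF1 = 11110001 → 4-byte char #3 = F1 AF A2 BD.
Offset 9: leading byte 0xF0 = 11110000 → 4-byte char #4 = F0 9F 98 A3.
Offset 13: leading byte 0xF0 = 11110000 → 4-byte char #5 = F0 90 8C 80.
Offset 17: leading byte 0xDF = 11011111 → 2-byte char #6 = DF 8C.
Offset 19: leading byte 0xF3 = 11110011 → 4-byte char #7 = F3 AC 8F AE.
Leading byte 0xF3 = 11110011 matches 11110xxx → 4-byte sequence.
Byte 1: 0xF3 = 11110011, payload 011 (3 bits).
Byte 2: 0xAC = 10101100 (10xxxxxx ✓), payload 101100.
Byte 3: 0x8F = 10001111 (10xxxxxx ✓), payload 001111.
Byte 4: 0xAE = 10101110 (10xxxxxx ✓), payload 101110.
Concatenate: 011101100001111101110 = 0xEC3EE (21 bits → U+EC3EE).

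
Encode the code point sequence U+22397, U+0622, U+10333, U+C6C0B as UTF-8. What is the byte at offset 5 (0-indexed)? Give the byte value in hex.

0xA2

U+22397 → 4-byte form F0 A2 8E 97 at offsets 0–3.
U+0622 → 2-byte form D8 A2 at offsets 4–5.
Offset 5 falls in char 2's range; it's byte 2 of D8 A2 = 0xA2.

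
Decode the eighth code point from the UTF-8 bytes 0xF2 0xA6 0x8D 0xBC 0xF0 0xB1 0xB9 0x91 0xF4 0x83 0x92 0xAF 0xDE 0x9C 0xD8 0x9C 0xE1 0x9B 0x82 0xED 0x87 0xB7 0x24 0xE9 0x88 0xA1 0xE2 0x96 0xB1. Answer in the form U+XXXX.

Offset 0: leading byte 0xF2 = 11110010 → 4-byte char #1 = F2 A6 8D BC.
Offset 4: leading byte 0xF0 = 11110000 → 4-byte char #2 = F0 B1 B9 91.
Offset 8: leading byte 0xF4 = 11110100 → 4-byte char #3 = F4 83 92 AF.
Offset 12: leading byte 0xDE = 11011110 → 2-byte char #4 = DE 9C.
Offset 14: leading byte 0xD8 = 11011000 → 2-byte char #5 = D8 9C.
Offset 16: leading byte 0xE1 = 11100001 → 3-byte char #6 = E1 9B 82.
Offset 19: leading byte 0xED = 11101101 → 3-byte char #7 = ED 87 B7.
Offset 22: leading byte 0x24 = 00100100 → 1-byte char #8 = 24.
Leading byte 0x24 = 00100100 matches 0xxxxxxx → 1-byte sequence.
Byte 1: 0x24 = 00100100, payload 0100100 (7 bits).
Concatenate: 0100100 = 0x24 (7 bits → U+0024).

U+0024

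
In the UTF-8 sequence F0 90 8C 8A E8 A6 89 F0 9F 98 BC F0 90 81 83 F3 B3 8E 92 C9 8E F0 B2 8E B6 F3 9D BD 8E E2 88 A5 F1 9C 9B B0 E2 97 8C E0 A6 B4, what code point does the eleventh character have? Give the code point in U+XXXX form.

U+25CC

Offset 0: leading byte 0xF0 = 11110000 → 4-byte char #1 = F0 90 8C 8A.
Offset 4: leading byte 0xE8 = 11101000 → 3-byte char #2 = E8 A6 89.
Offset 7: leading byte 0xF0 = 11110000 → 4-byte char #3 = F0 9F 98 BC.
Offset 11: leading byte 0xF0 = 11110000 → 4-byte char #4 = F0 90 81 83.
Offset 15: leading byte 0xF3 = 11110011 → 4-byte char #5 = F3 B3 8E 92.
Offset 19: leading byte 0xC9 = 11001001 → 2-byte char #6 = C9 8E.
Offset 21: leading byte 0xF0 = 11110000 → 4-byte char #7 = F0 B2 8E B6.
Offset 25: leading byte 0xF3 = 11110011 → 4-byte char #8 = F3 9D BD 8E.
Offset 29: leading byte 0xE2 = 11100010 → 3-byte char #9 = E2 88 A5.
Offset 32: leading byte 0xF1 = 11110001 → 4-byte char #10 = F1 9C 9B B0.
Offset 36: leading byte 0xE2 = 11100010 → 3-byte char #11 = E2 97 8C.
Leading byte 0xE2 = 11100010 matches 1110xxxx → 3-byte sequence.
Byte 1: 0xE2 = 11100010, payload 0010 (4 bits).
Byte 2: 0x97 = 10010111 (10xxxxxx ✓), payload 010111.
Byte 3: 0x8C = 10001100 (10xxxxxx ✓), payload 001100.
Concatenate: 0010010111001100 = 0x25CC (16 bits → U+25CC).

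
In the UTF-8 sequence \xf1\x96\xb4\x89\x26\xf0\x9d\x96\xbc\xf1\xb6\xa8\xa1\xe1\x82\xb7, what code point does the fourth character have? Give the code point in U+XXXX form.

Offset 0: leading byte 0xF1 = 11110001 → 4-byte char #1 = F1 96 B4 89.
Offset 4: leading byte 0x26 = 00100110 → 1-byte char #2 = 26.
Offset 5: leading byte 0xF0 = 11110000 → 4-byte char #3 = F0 9D 96 BC.
Offset 9: leading byte 0xF1 = 11110001 → 4-byte char #4 = F1 B6 A8 A1.
Leading byte 0xF1 = 11110001 matches 11110xxx → 4-byte sequence.
Byte 1: 0xF1 = 11110001, payload 001 (3 bits).
Byte 2: 0xB6 = 10110110 (10xxxxxx ✓), payload 110110.
Byte 3: 0xA8 = 10101000 (10xxxxxx ✓), payload 101000.
Byte 4: 0xA1 = 10100001 (10xxxxxx ✓), payload 100001.
Concatenate: 001110110101000100001 = 0x76A21 (21 bits → U+76A21).

U+76A21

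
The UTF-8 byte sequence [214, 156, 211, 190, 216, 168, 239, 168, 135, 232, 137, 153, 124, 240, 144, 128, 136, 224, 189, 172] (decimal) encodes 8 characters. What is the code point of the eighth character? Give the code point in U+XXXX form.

Offset 0: leading byte 0xD6 = 11010110 → 2-byte char #1 = D6 9C.
Offset 2: leading byte 0xD3 = 11010011 → 2-byte char #2 = D3 BE.
Offset 4: leading byte 0xD8 = 11011000 → 2-byte char #3 = D8 A8.
Offset 6: leading byte 0xEF = 11101111 → 3-byte char #4 = EF A8 87.
Offset 9: leading byte 0xE8 = 11101000 → 3-byte char #5 = E8 89 99.
Offset 12: leading byte 0x7C = 01111100 → 1-byte char #6 = 7C.
Offset 13: leading byte 0xF0 = 11110000 → 4-byte char #7 = F0 90 80 88.
Offset 17: leading byte 0xE0 = 11100000 → 3-byte char #8 = E0 BD AC.
Leading byte 0xE0 = 11100000 matches 1110xxxx → 3-byte sequence.
Byte 1: 0xE0 = 11100000, payload 0000 (4 bits).
Byte 2: 0xBD = 10111101 (10xxxxxx ✓), payload 111101.
Byte 3: 0xAC = 10101100 (10xxxxxx ✓), payload 101100.
Concatenate: 0000111101101100 = 0xF6C (16 bits → U+0F6C).

U+0F6C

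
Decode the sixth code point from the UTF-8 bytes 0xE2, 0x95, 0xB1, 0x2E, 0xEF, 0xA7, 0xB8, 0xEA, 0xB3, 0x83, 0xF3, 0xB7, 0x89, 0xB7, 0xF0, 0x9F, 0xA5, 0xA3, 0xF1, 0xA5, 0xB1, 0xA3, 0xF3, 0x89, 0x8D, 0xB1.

Offset 0: leading byte 0xE2 = 11100010 → 3-byte char #1 = E2 95 B1.
Offset 3: leading byte 0x2E = 00101110 → 1-byte char #2 = 2E.
Offset 4: leading byte 0xEF = 11101111 → 3-byte char #3 = EF A7 B8.
Offset 7: leading byte 0xEA = 11101010 → 3-byte char #4 = EA B3 83.
Offset 10: leading byte 0xF3 = 11110011 → 4-byte char #5 = F3 B7 89 B7.
Offset 14: leading byte 0xF0 = 11110000 → 4-byte char #6 = F0 9F A5 A3.
Leading byte 0xF0 = 11110000 matches 11110xxx → 4-byte sequence.
Byte 1: 0xF0 = 11110000, payload 000 (3 bits).
Byte 2: 0x9F = 10011111 (10xxxxxx ✓), payload 011111.
Byte 3: 0xA5 = 10100101 (10xxxxxx ✓), payload 100101.
Byte 4: 0xA3 = 10100011 (10xxxxxx ✓), payload 100011.
Concatenate: 000011111100101100011 = 0x1F963 (21 bits → U+1F963).

U+1F963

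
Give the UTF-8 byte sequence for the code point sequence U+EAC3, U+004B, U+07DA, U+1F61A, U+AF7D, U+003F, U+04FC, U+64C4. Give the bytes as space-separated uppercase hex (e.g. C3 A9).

EE AB 83 4B DF 9A F0 9F 98 9A EA BD BD 3F D3 BC E6 93 84

U+EAC3: 3-byte form → EE AB 83.
U+004B: 1-byte form → 4B.
U+07DA: 2-byte form → DF 9A.
U+1F61A: 4-byte form → F0 9F 98 9A.
U+AF7D: 3-byte form → EA BD BD.
U+003F: 1-byte form → 3F.
U+04FC: 2-byte form → D3 BC.
U+64C4: 3-byte form → E6 93 84.
Concatenated (19 bytes): EE AB 83 4B DF 9A F0 9F 98 9A EA BD BD 3F D3 BC E6 93 84.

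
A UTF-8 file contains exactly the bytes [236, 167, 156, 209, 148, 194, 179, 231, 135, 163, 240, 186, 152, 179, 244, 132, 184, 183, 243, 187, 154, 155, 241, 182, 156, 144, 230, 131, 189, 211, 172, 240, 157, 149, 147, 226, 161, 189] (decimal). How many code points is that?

Byte at offset 0: 0xEC = 11101100 → 3-byte char (#1). Advance 3.
Byte at offset 3: 0xD1 = 11010001 → 2-byte char (#2). Advance 2.
Byte at offset 5: 0xC2 = 11000010 → 2-byte char (#3). Advance 2.
Byte at offset 7: 0xE7 = 11100111 → 3-byte char (#4). Advance 3.
Byte at offset 10: 0xF0 = 11110000 → 4-byte char (#5). Advance 4.
Byte at offset 14: 0xF4 = 11110100 → 4-byte char (#6). Advance 4.
Byte at offset 18: 0xF3 = 11110011 → 4-byte char (#7). Advance 4.
Byte at offset 22: 0xF1 = 11110001 → 4-byte char (#8). Advance 4.
Byte at offset 26: 0xE6 = 11100110 → 3-byte char (#9). Advance 3.
Byte at offset 29: 0xD3 = 11010011 → 2-byte char (#10). Advance 2.
Byte at offset 31: 0xF0 = 11110000 → 4-byte char (#11). Advance 4.
Byte at offset 35: 0xE2 = 11100010 → 3-byte char (#12). Advance 3.
Reached end at offset 38 after 12 code points.

12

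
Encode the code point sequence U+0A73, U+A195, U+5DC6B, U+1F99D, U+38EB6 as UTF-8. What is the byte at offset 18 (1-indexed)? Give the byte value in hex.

1-indexed offset 18 is 0-indexed offset 17.
U+0A73 → 3-byte form E0 A9 B3 at offsets 0–2.
U+A195 → 3-byte form EA 86 95 at offsets 3–5.
U+5DC6B → 4-byte form F1 9D B1 AB at offsets 6–9.
U+1F99D → 4-byte form F0 9F A6 9D at offsets 10–13.
U+38EB6 → 4-byte form F0 B8 BA B6 at offsets 14–17.
Offset 17 falls in char 5's range; it's byte 4 of F0 B8 BA B6 = 0xB6.

0xB6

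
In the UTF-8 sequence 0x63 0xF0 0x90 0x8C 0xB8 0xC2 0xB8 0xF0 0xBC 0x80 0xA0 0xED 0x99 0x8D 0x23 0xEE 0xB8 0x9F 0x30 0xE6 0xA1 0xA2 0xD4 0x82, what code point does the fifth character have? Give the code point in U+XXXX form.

Offset 0: leading byte 0x63 = 01100011 → 1-byte char #1 = 63.
Offset 1: leading byte 0xF0 = 11110000 → 4-byte char #2 = F0 90 8C B8.
Offset 5: leading byte 0xC2 = 11000010 → 2-byte char #3 = C2 B8.
Offset 7: leading byte 0xF0 = 11110000 → 4-byte char #4 = F0 BC 80 A0.
Offset 11: leading byte 0xED = 11101101 → 3-byte char #5 = ED 99 8D.
Leading byte 0xED = 11101101 matches 1110xxxx → 3-byte sequence.
Byte 1: 0xED = 11101101, payload 1101 (4 bits).
Byte 2: 0x99 = 10011001 (10xxxxxx ✓), payload 011001.
Byte 3: 0x8D = 10001101 (10xxxxxx ✓), payload 001101.
Concatenate: 1101011001001101 = 0xD64D (16 bits → U+D64D).

U+D64D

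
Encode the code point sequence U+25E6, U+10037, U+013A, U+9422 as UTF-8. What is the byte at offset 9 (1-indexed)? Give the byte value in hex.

1-indexed offset 9 is 0-indexed offset 8.
U+25E6 → 3-byte form E2 97 A6 at offsets 0–2.
U+10037 → 4-byte form F0 90 80 B7 at offsets 3–6.
U+013A → 2-byte form C4 BA at offsets 7–8.
Offset 8 falls in char 3's range; it's byte 2 of C4 BA = 0xBA.

0xBA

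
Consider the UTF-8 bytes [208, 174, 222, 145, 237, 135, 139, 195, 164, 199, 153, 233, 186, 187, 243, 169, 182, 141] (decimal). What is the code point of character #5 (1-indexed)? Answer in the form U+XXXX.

U+01D9

Offset 0: leading byte 0xD0 = 11010000 → 2-byte char #1 = D0 AE.
Offset 2: leading byte 0xDE = 11011110 → 2-byte char #2 = DE 91.
Offset 4: leading byte 0xED = 11101101 → 3-byte char #3 = ED 87 8B.
Offset 7: leading byte 0xC3 = 11000011 → 2-byte char #4 = C3 A4.
Offset 9: leading byte 0xC7 = 11000111 → 2-byte char #5 = C7 99.
Leading byte 0xC7 = 11000111 matches 110xxxxx → 2-byte sequence.
Byte 1: 0xC7 = 11000111, payload 00111 (5 bits).
Byte 2: 0x99 = 10011001 (10xxxxxx ✓), payload 011001.
Concatenate: 00111011001 = 0x1D9 (11 bits → U+01D9).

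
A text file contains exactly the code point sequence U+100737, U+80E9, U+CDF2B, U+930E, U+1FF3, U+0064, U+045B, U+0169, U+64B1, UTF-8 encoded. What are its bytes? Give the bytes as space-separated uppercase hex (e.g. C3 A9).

F4 80 9C B7 E8 83 A9 F3 8D BC AB E9 8C 8E E1 BF B3 64 D1 9B C5 A9 E6 92 B1

U+100737: 4-byte form → F4 80 9C B7.
U+80E9: 3-byte form → E8 83 A9.
U+CDF2B: 4-byte form → F3 8D BC AB.
U+930E: 3-byte form → E9 8C 8E.
U+1FF3: 3-byte form → E1 BF B3.
U+0064: 1-byte form → 64.
U+045B: 2-byte form → D1 9B.
U+0169: 2-byte form → C5 A9.
U+64B1: 3-byte form → E6 92 B1.
Concatenated (25 bytes): F4 80 9C B7 E8 83 A9 F3 8D BC AB E9 8C 8E E1 BF B3 64 D1 9B C5 A9 E6 92 B1.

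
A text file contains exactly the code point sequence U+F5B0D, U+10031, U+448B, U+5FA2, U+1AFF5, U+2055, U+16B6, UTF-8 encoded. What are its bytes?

U+F5B0D: 4-byte form → F3 B5 AC 8D.
U+10031: 4-byte form → F0 90 80 B1.
U+448B: 3-byte form → E4 92 8B.
U+5FA2: 3-byte form → E5 BE A2.
U+1AFF5: 4-byte form → F0 9A BF B5.
U+2055: 3-byte form → E2 81 95.
U+16B6: 3-byte form → E1 9A B6.
Concatenated (24 bytes): F3 B5 AC 8D F0 90 80 B1 E4 92 8B E5 BE A2 F0 9A BF B5 E2 81 95 E1 9A B6.

F3 B5 AC 8D F0 90 80 B1 E4 92 8B E5 BE A2 F0 9A BF B5 E2 81 95 E1 9A B6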